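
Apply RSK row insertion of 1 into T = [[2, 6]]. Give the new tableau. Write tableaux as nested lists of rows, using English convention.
[[1, 6], [2]]

In row 1, 1 replaces 2 (the leftmost entry greater than 1); 2 is bumped to row 2. 2 starts a new row 2. The new tableau is [[1, 6], [2]].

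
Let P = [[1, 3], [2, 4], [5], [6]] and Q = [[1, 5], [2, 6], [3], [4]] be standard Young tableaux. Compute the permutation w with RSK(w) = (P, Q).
Reverse the RSK construction: for i from n down to 1, find the cell of Q containing i, remove the entry at that cell from P, and reverse-bump it up through P; the value ejected from row 1 is w(i).

Step i=6: Q has 6 at row 2, column 2; remove 4 from row 2 of P and reverse-bump: 4 enters row 1 and ejects 3. So w(6) = 3. P is now [[1, 4], [2], [5], [6]].
Step i=5: Q has 5 at row 1, column 2; remove that cell from P, ejecting 4. So w(5) = 4. P is now [[1], [2], [5], [6]].
Step i=4: Q has 4 at row 4, column 1; remove 6 from row 4 of P and reverse-bump: 6 enters row 3 and ejects 5; 5 enters row 2 and ejects 2; 2 enters row 1 and ejects 1. So w(4) = 1. P is now [[2], [5], [6]].
Step i=3: Q has 3 at row 3, column 1; remove 6 from row 3 of P and reverse-bump: 6 enters row 2 and ejects 5; 5 enters row 1 and ejects 2. So w(3) = 2. P is now [[5], [6]].
Step i=2: Q has 2 at row 2, column 1; remove 6 from row 2 of P and reverse-bump: 6 enters row 1 and ejects 5. So w(2) = 5. P is now [[6]].
Step i=1: Q has 1 at row 1, column 1; remove that cell from P, ejecting 6. So w(1) = 6. P is now [].

So w = 6 5 2 1 4 3.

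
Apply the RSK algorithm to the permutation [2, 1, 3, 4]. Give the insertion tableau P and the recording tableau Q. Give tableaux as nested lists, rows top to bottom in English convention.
Insert each entry of the permutation into P by Schensted row insertion, recording in Q the position of each new cell.

Insert 2: appended to row 1. P = [[2]].
Insert 1: 1 bumps 2 from row 1; 2 starts row 2. P = [[1], [2]].
Insert 3: appended to row 1. P = [[1, 3], [2]].
Insert 4: appended to row 1. P = [[1, 3, 4], [2]].

So P = [[1, 3, 4], [2]], Q = [[1, 3, 4], [2]].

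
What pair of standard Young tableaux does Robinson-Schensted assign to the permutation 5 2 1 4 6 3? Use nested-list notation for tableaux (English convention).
Insert each entry of the permutation into P by Schensted row insertion, recording in Q the position of each new cell.

Insert 5: appended to row 1. P = [[5]].
Insert 2: 2 bumps 5 from row 1; 5 starts row 2. P = [[2], [5]].
Insert 1: 1 bumps 2 from row 1; 2 bumps 5 from row 2; 5 starts row 3. P = [[1], [2], [5]].
Insert 4: appended to row 1. P = [[1, 4], [2], [5]].
Insert 6: appended to row 1. P = [[1, 4, 6], [2], [5]].
Insert 3: 3 bumps 4 from row 1; 4 appends to row 2. P = [[1, 3, 6], [2, 4], [5]].

So P = [[1, 3, 6], [2, 4], [5]], Q = [[1, 4, 5], [2, 6], [3]].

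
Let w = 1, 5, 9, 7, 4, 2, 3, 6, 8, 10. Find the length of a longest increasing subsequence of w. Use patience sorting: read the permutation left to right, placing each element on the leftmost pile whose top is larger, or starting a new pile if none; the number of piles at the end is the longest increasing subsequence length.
1: new pile. tops = [1]
5: new pile. tops = [1, 5]
9: new pile. tops = [1, 5, 9]
7: onto pile 3 (replacing 9). tops = [1, 5, 7]
4: onto pile 2 (replacing 5). tops = [1, 4, 7]
2: onto pile 2 (replacing 4). tops = [1, 2, 7]
3: onto pile 3 (replacing 7). tops = [1, 2, 3]
6: new pile. tops = [1, 2, 3, 6]
8: new pile. tops = [1, 2, 3, 6, 8]
10: new pile. tops = [1, 2, 3, 6, 8, 10]

6 piles, so the longest increasing subsequence has length 6.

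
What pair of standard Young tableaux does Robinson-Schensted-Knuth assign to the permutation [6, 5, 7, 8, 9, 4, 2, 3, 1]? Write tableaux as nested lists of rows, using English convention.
Insert each entry of the permutation into P by Schensted row insertion, recording in Q the position of each new cell.

Insert 6: appended to row 1. P = [[6]], Q = [[1]].
Insert 5: 5 bumps 6 from row 1; 6 starts row 2. P = [[5], [6]], Q = [[1], [2]].
Insert 7: appended to row 1. P = [[5, 7], [6]], Q = [[1, 3], [2]].
Insert 8: appended to row 1. P = [[5, 7, 8], [6]], Q = [[1, 3, 4], [2]].
Insert 9: appended to row 1. P = [[5, 7, 8, 9], [6]], Q = [[1, 3, 4, 5], [2]].
Insert 4: 4 bumps 5 from row 1; 5 bumps 6 from row 2; 6 starts row 3. P = [[4, 7, 8, 9], [5], [6]], Q = [[1, 3, 4, 5], [2], [6]].
Insert 2: 2 bumps 4 from row 1; 4 bumps 5 from row 2; 5 bumps 6 from row 3; 6 starts row 4. P = [[2, 7, 8, 9], [4], [5], [6]], Q = [[1, 3, 4, 5], [2], [6], [7]].
Insert 3: 3 bumps 7 from row 1; 7 appends to row 2. P = [[2, 3, 8, 9], [4, 7], [5], [6]], Q = [[1, 3, 4, 5], [2, 8], [6], [7]].
Insert 1: 1 bumps 2 from row 1; 2 bumps 4 from row 2; 4 bumps 5 from row 3; 5 bumps 6 from row 4; 6 starts row 5. P = [[1, 3, 8, 9], [2, 7], [4], [5], [6]], Q = [[1, 3, 4, 5], [2, 8], [6], [7], [9]].

So P = [[1, 3, 8, 9], [2, 7], [4], [5], [6]], Q = [[1, 3, 4, 5], [2, 8], [6], [7], [9]].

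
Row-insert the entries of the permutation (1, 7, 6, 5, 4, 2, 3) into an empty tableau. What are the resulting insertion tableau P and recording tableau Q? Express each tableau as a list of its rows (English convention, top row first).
Insert each entry of the permutation into P by Schensted row insertion, recording in Q the position of each new cell.

Insert 1: appended to row 1. P = [[1]].
Insert 7: appended to row 1. P = [[1, 7]].
Insert 6: 6 bumps 7 from row 1; 7 starts row 2. P = [[1, 6], [7]].
Insert 5: 5 bumps 6 from row 1; 6 bumps 7 from row 2; 7 starts row 3. P = [[1, 5], [6], [7]].
Insert 4: 4 bumps 5 from row 1; 5 bumps 6 from row 2; 6 bumps 7 from row 3; 7 starts row 4. P = [[1, 4], [5], [6], [7]].
Insert 2: 2 bumps 4 from row 1; 4 bumps 5 from row 2; 5 bumps 6 from row 3; 6 bumps 7 from row 4; 7 starts row 5. P = [[1, 2], [4], [5], [6], [7]].
Insert 3: appended to row 1. P = [[1, 2, 3], [4], [5], [6], [7]].

So P = [[1, 2, 3], [4], [5], [6], [7]], Q = [[1, 2, 7], [3], [4], [5], [6]].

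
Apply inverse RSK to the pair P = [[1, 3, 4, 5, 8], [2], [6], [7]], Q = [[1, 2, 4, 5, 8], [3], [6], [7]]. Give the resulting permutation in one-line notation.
2 7 3 4 6 5 1 8

Reverse the RSK construction: for i from n down to 1, find the cell of Q containing i, remove the entry at that cell from P, and reverse-bump it up through P; the value ejected from row 1 is w(i).

Step i=8: Q has 8 at row 1, column 5; remove that cell from P, ejecting 8. So w(8) = 8. P is now [[1, 3, 4, 5], [2], [6], [7]].
Step i=7: Q has 7 at row 4, column 1; remove 7 from row 4 of P and reverse-bump: 7 enters row 3 and ejects 6; 6 enters row 2 and ejects 2; 2 enters row 1 and ejects 1. So w(7) = 1. P is now [[2, 3, 4, 5], [6], [7]].
Step i=6: Q has 6 at row 3, column 1; remove 7 from row 3 of P and reverse-bump: 7 enters row 2 and ejects 6; 6 enters row 1 and ejects 5. So w(6) = 5. P is now [[2, 3, 4, 6], [7]].
Step i=5: Q has 5 at row 1, column 4; remove that cell from P, ejecting 6. So w(5) = 6. P is now [[2, 3, 4], [7]].
Step i=4: Q has 4 at row 1, column 3; remove that cell from P, ejecting 4. So w(4) = 4. P is now [[2, 3], [7]].
Step i=3: Q has 3 at row 2, column 1; remove 7 from row 2 of P and reverse-bump: 7 enters row 1 and ejects 3. So w(3) = 3. P is now [[2, 7]].
Step i=2: Q has 2 at row 1, column 2; remove that cell from P, ejecting 7. So w(2) = 7. P is now [[2]].
Step i=1: Q has 1 at row 1, column 1; remove that cell from P, ejecting 2. So w(1) = 2. P is now [].

So w = 2 7 3 4 6 5 1 8.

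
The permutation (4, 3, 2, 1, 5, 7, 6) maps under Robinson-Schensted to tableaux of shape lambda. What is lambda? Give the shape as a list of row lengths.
RSK row insertion gives P = [[1, 5, 6], [2, 7], [3], [4]], which has shape [3, 2, 1, 1].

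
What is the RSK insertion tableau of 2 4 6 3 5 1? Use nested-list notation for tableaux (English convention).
Insert 2: appended to row 1. P = [[2]].
Insert 4: appended to row 1. P = [[2, 4]].
Insert 6: appended to row 1. P = [[2, 4, 6]].
Insert 3: 3 bumps 4 from row 1; 4 starts row 2. P = [[2, 3, 6], [4]].
Insert 5: 5 bumps 6 from row 1; 6 appends to row 2. P = [[2, 3, 5], [4, 6]].
Insert 1: 1 bumps 2 from row 1; 2 bumps 4 from row 2; 4 starts row 3. P = [[1, 3, 5], [2, 6], [4]].

So P = [[1, 3, 5], [2, 6], [4]].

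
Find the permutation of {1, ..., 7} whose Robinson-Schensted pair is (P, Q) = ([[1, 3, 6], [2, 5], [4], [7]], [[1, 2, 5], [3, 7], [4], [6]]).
4 7 5 2 6 1 3

Reverse the RSK construction: for i from n down to 1, find the cell of Q containing i, remove the entry at that cell from P, and reverse-bump it up through P; the value ejected from row 1 is w(i).

Step i=7: Q has 7 at row 2, column 2; remove 5 from row 2 of P and reverse-bump: 5 enters row 1 and ejects 3. So w(7) = 3. P is now [[1, 5, 6], [2], [4], [7]].
Step i=6: Q has 6 at row 4, column 1; remove 7 from row 4 of P and reverse-bump: 7 enters row 3 and ejects 4; 4 enters row 2 and ejects 2; 2 enters row 1 and ejects 1. So w(6) = 1. P is now [[2, 5, 6], [4], [7]].
Step i=5: Q has 5 at row 1, column 3; remove that cell from P, ejecting 6. So w(5) = 6. P is now [[2, 5], [4], [7]].
Step i=4: Q has 4 at row 3, column 1; remove 7 from row 3 of P and reverse-bump: 7 enters row 2 and ejects 4; 4 enters row 1 and ejects 2. So w(4) = 2. P is now [[4, 5], [7]].
Step i=3: Q has 3 at row 2, column 1; remove 7 from row 2 of P and reverse-bump: 7 enters row 1 and ejects 5. So w(3) = 5. P is now [[4, 7]].
Step i=2: Q has 2 at row 1, column 2; remove that cell from P, ejecting 7. So w(2) = 7. P is now [[4]].
Step i=1: Q has 1 at row 1, column 1; remove that cell from P, ejecting 4. So w(1) = 4. P is now [].

So w = 4 7 5 2 6 1 3.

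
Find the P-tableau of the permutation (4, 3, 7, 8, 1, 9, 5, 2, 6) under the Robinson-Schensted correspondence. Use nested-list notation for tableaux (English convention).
P = [[1, 2, 6, 9], [3, 5, 8], [4, 7]]

Insert 4: appended to row 1. P = [[4]].
Insert 3: 3 bumps 4 from row 1; 4 starts row 2. P = [[3], [4]].
Insert 7: appended to row 1. P = [[3, 7], [4]].
Insert 8: appended to row 1. P = [[3, 7, 8], [4]].
Insert 1: 1 bumps 3 from row 1; 3 bumps 4 from row 2; 4 starts row 3. P = [[1, 7, 8], [3], [4]].
Insert 9: appended to row 1. P = [[1, 7, 8, 9], [3], [4]].
Insert 5: 5 bumps 7 from row 1; 7 appends to row 2. P = [[1, 5, 8, 9], [3, 7], [4]].
Insert 2: 2 bumps 5 from row 1; 5 bumps 7 from row 2; 7 appends to row 3. P = [[1, 2, 8, 9], [3, 5], [4, 7]].
Insert 6: 6 bumps 8 from row 1; 8 appends to row 2. P = [[1, 2, 6, 9], [3, 5, 8], [4, 7]].

So P = [[1, 2, 6, 9], [3, 5, 8], [4, 7]].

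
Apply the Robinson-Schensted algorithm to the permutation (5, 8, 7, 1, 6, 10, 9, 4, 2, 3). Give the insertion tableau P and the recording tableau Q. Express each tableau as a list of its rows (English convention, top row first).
P = [[1, 2, 3], [4, 6, 9], [5, 10], [7], [8]], Q = [[1, 2, 6], [3, 5, 7], [4, 10], [8], [9]]

Insert each entry of the permutation into P by Schensted row insertion, recording in Q the position of each new cell.

Insert 5: appended to row 1. P = [[5]], Q = [[1]].
Insert 8: appended to row 1. P = [[5, 8]], Q = [[1, 2]].
Insert 7: 7 bumps 8 from row 1; 8 starts row 2. P = [[5, 7], [8]], Q = [[1, 2], [3]].
Insert 1: 1 bumps 5 from row 1; 5 bumps 8 from row 2; 8 starts row 3. P = [[1, 7], [5], [8]], Q = [[1, 2], [3], [4]].
Insert 6: 6 bumps 7 from row 1; 7 appends to row 2. P = [[1, 6], [5, 7], [8]], Q = [[1, 2], [3, 5], [4]].
Insert 10: appended to row 1. P = [[1, 6, 10], [5, 7], [8]], Q = [[1, 2, 6], [3, 5], [4]].
Insert 9: 9 bumps 10 from row 1; 10 appends to row 2. P = [[1, 6, 9], [5, 7, 10], [8]], Q = [[1, 2, 6], [3, 5, 7], [4]].
Insert 4: 4 bumps 6 from row 1; 6 bumps 7 from row 2; 7 bumps 8 from row 3; 8 starts row 4. P = [[1, 4, 9], [5, 6, 10], [7], [8]], Q = [[1, 2, 6], [3, 5, 7], [4], [8]].
Insert 2: 2 bumps 4 from row 1; 4 bumps 5 from row 2; 5 bumps 7 from row 3; 7 bumps 8 from row 4; 8 starts row 5. P = [[1, 2, 9], [4, 6, 10], [5], [7], [8]], Q = [[1, 2, 6], [3, 5, 7], [4], [8], [9]].
Insert 3: 3 bumps 9 from row 1; 9 bumps 10 from row 2; 10 appends to row 3. P = [[1, 2, 3], [4, 6, 9], [5, 10], [7], [8]], Q = [[1, 2, 6], [3, 5, 7], [4, 10], [8], [9]].

So P = [[1, 2, 3], [4, 6, 9], [5, 10], [7], [8]], Q = [[1, 2, 6], [3, 5, 7], [4, 10], [8], [9]].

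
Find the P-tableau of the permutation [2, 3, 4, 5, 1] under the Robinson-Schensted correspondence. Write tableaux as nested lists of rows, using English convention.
P = [[1, 3, 4, 5], [2]]

Insert 2: appended to row 1. P = [[2]].
Insert 3: appended to row 1. P = [[2, 3]].
Insert 4: appended to row 1. P = [[2, 3, 4]].
Insert 5: appended to row 1. P = [[2, 3, 4, 5]].
Insert 1: 1 bumps 2 from row 1; 2 starts row 2. P = [[1, 3, 4, 5], [2]].

So P = [[1, 3, 4, 5], [2]].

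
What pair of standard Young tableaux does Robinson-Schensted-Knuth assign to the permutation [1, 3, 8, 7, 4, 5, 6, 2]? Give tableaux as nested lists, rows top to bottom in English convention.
Insert each entry of the permutation into P by Schensted row insertion, recording in Q the position of each new cell.

Insert 1: appended to row 1. P = [[1]].
Insert 3: appended to row 1. P = [[1, 3]].
Insert 8: appended to row 1. P = [[1, 3, 8]].
Insert 7: 7 bumps 8 from row 1; 8 starts row 2. P = [[1, 3, 7], [8]].
Insert 4: 4 bumps 7 from row 1; 7 bumps 8 from row 2; 8 starts row 3. P = [[1, 3, 4], [7], [8]].
Insert 5: appended to row 1. P = [[1, 3, 4, 5], [7], [8]].
Insert 6: appended to row 1. P = [[1, 3, 4, 5, 6], [7], [8]].
Insert 2: 2 bumps 3 from row 1; 3 bumps 7 from row 2; 7 bumps 8 from row 3; 8 starts row 4. P = [[1, 2, 4, 5, 6], [3], [7], [8]].

So P = [[1, 2, 4, 5, 6], [3], [7], [8]], Q = [[1, 2, 3, 6, 7], [4], [5], [8]].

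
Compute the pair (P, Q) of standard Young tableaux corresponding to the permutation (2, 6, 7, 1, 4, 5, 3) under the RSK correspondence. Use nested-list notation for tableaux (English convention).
P = [[1, 3, 5], [2, 4, 7], [6]], Q = [[1, 2, 3], [4, 5, 6], [7]]

Insert each entry of the permutation into P by Schensted row insertion, recording in Q the position of each new cell.

Insert 2: appended to row 1. P = [[2]].
Insert 6: appended to row 1. P = [[2, 6]].
Insert 7: appended to row 1. P = [[2, 6, 7]].
Insert 1: 1 bumps 2 from row 1; 2 starts row 2. P = [[1, 6, 7], [2]].
Insert 4: 4 bumps 6 from row 1; 6 appends to row 2. P = [[1, 4, 7], [2, 6]].
Insert 5: 5 bumps 7 from row 1; 7 appends to row 2. P = [[1, 4, 5], [2, 6, 7]].
Insert 3: 3 bumps 4 from row 1; 4 bumps 6 from row 2; 6 starts row 3. P = [[1, 3, 5], [2, 4, 7], [6]].

So P = [[1, 3, 5], [2, 4, 7], [6]], Q = [[1, 2, 3], [4, 5, 6], [7]].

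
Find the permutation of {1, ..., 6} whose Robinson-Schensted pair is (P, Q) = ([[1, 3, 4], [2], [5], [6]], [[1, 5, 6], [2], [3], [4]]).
6 5 2 1 3 4

Reverse the RSK construction: for i from n down to 1, find the cell of Q containing i, remove the entry at that cell from P, and reverse-bump it up through P; the value ejected from row 1 is w(i).

Step i=6: Q has 6 at row 1, column 3; remove that cell from P, ejecting 4. So w(6) = 4. P is now [[1, 3], [2], [5], [6]].
Step i=5: Q has 5 at row 1, column 2; remove that cell from P, ejecting 3. So w(5) = 3. P is now [[1], [2], [5], [6]].
Step i=4: Q has 4 at row 4, column 1; remove 6 from row 4 of P and reverse-bump: 6 enters row 3 and ejects 5; 5 enters row 2 and ejects 2; 2 enters row 1 and ejects 1. So w(4) = 1. P is now [[2], [5], [6]].
Step i=3: Q has 3 at row 3, column 1; remove 6 from row 3 of P and reverse-bump: 6 enters row 2 and ejects 5; 5 enters row 1 and ejects 2. So w(3) = 2. P is now [[5], [6]].
Step i=2: Q has 2 at row 2, column 1; remove 6 from row 2 of P and reverse-bump: 6 enters row 1 and ejects 5. So w(2) = 5. P is now [[6]].
Step i=1: Q has 1 at row 1, column 1; remove that cell from P, ejecting 6. So w(1) = 6. P is now [].

So w = 6 5 2 1 3 4.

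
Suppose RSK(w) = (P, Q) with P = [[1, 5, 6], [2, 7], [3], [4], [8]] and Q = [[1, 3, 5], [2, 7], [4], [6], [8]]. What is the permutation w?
Reverse RSK: for i = n, n-1, ..., 1, locate i in Q, remove the corresponding corner cell from P, and reverse-bump its entry up through P; the value ejected from row 1 is w(i).

So w = 8 4 5 3 7 2 6 1.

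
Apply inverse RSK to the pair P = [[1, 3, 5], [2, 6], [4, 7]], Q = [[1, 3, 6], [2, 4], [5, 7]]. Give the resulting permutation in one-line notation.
4 2 7 3 1 6 5

Reverse RSK: for i = n, n-1, ..., 1, locate i in Q, remove the corresponding corner cell from P, and reverse-bump its entry up through P; the value ejected from row 1 is w(i).

So w = 4 2 7 3 1 6 5.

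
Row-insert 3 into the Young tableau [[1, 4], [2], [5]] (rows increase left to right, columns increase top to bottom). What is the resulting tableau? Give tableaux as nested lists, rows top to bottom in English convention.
[[1, 3], [2, 4], [5]]

In row 1, 3 replaces 4 (the leftmost entry greater than 3); 4 is bumped to row 2. 4 is appended to row 2. The new tableau is [[1, 3], [2, 4], [5]].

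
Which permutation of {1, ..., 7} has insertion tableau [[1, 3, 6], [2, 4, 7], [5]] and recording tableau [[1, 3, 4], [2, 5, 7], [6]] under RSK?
Reverse the RSK construction: for i from n down to 1, find the cell of Q containing i, remove the entry at that cell from P, and reverse-bump it up through P; the value ejected from row 1 is w(i).

Step i=7: Q has 7 at row 2, column 3; remove 7 from row 2 of P and reverse-bump: 7 enters row 1 and ejects 6. So w(7) = 6. P is now [[1, 3, 7], [2, 4], [5]].
Step i=6: Q has 6 at row 3, column 1; remove 5 from row 3 of P and reverse-bump: 5 enters row 2 and ejects 4; 4 enters row 1 and ejects 3. So w(6) = 3. P is now [[1, 4, 7], [2, 5]].
Step i=5: Q has 5 at row 2, column 2; remove 5 from row 2 of P and reverse-bump: 5 enters row 1 and ejects 4. So w(5) = 4. P is now [[1, 5, 7], [2]].
Step i=4: Q has 4 at row 1, column 3; remove that cell from P, ejecting 7. So w(4) = 7. P is now [[1, 5], [2]].
Step i=3: Q has 3 at row 1, column 2; remove that cell from P, ejecting 5. So w(3) = 5. P is now [[1], [2]].
Step i=2: Q has 2 at row 2, column 1; remove 2 from row 2 of P and reverse-bump: 2 enters row 1 and ejects 1. So w(2) = 1. P is now [[2]].
Step i=1: Q has 1 at row 1, column 1; remove that cell from P, ejecting 2. So w(1) = 2. P is now [].

So w = 2 1 5 7 4 3 6.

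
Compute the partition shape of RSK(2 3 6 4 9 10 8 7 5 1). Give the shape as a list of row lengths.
[5, 2, 1, 1, 1]

RSK row insertion gives P = [[1, 3, 4, 5, 10], [2, 7], [6], [8], [9]], which has shape [5, 2, 1, 1, 1].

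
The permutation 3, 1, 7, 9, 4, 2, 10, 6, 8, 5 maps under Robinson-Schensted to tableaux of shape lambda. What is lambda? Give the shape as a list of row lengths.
Row-insert each entry into an empty tableau.

After inserting 3: P = [[3]].
After inserting 1: P = [[1], [3]].
After inserting 7: P = [[1, 7], [3]].
After inserting 9: P = [[1, 7, 9], [3]].
After inserting 4: P = [[1, 4, 9], [3, 7]].
After inserting 2: P = [[1, 2, 9], [3, 4], [7]].
After inserting 10: P = [[1, 2, 9, 10], [3, 4], [7]].
After inserting 6: P = [[1, 2, 6, 10], [3, 4, 9], [7]].
After inserting 8: P = [[1, 2, 6, 8], [3, 4, 9, 10], [7]].
After inserting 5: P = [[1, 2, 5, 8], [3, 4, 6, 10], [7, 9]].

The final insertion tableau P = [[1, 2, 5, 8], [3, 4, 6, 10], [7, 9]] has shape [4, 4, 2].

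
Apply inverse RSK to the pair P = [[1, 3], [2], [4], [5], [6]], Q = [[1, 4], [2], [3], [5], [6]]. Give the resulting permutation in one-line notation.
6 5 2 4 3 1

Reverse the RSK construction: for i from n down to 1, find the cell of Q containing i, remove the entry at that cell from P, and reverse-bump it up through P; the value ejected from row 1 is w(i).

Step i=6: Q has 6 at row 5, column 1; remove 6 from row 5 of P and reverse-bump: 6 enters row 4 and ejects 5; 5 enters row 3 and ejects 4; 4 enters row 2 and ejects 2; 2 enters row 1 and ejects 1. So w(6) = 1. P is now [[2, 3], [4], [5], [6]].
Step i=5: Q has 5 at row 4, column 1; remove 6 from row 4 of P and reverse-bump: 6 enters row 3 and ejects 5; 5 enters row 2 and ejects 4; 4 enters row 1 and ejects 3. So w(5) = 3. P is now [[2, 4], [5], [6]].
Step i=4: Q has 4 at row 1, column 2; remove that cell from P, ejecting 4. So w(4) = 4. P is now [[2], [5], [6]].
Step i=3: Q has 3 at row 3, column 1; remove 6 from row 3 of P and reverse-bump: 6 enters row 2 and ejects 5; 5 enters row 1 and ejects 2. So w(3) = 2. P is now [[5], [6]].
Step i=2: Q has 2 at row 2, column 1; remove 6 from row 2 of P and reverse-bump: 6 enters row 1 and ejects 5. So w(2) = 5. P is now [[6]].
Step i=1: Q has 1 at row 1, column 1; remove that cell from P, ejecting 6. So w(1) = 6. P is now [].

So w = 6 5 2 4 3 1.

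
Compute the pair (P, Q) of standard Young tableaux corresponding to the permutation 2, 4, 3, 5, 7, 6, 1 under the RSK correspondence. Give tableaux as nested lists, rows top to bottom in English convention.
Insert each entry of the permutation into P by Schensted row insertion, recording in Q the position of each new cell.

Insert 2: appended to row 1. P = [[2]].
Insert 4: appended to row 1. P = [[2, 4]].
Insert 3: 3 bumps 4 from row 1; 4 starts row 2. P = [[2, 3], [4]].
Insert 5: appended to row 1. P = [[2, 3, 5], [4]].
Insert 7: appended to row 1. P = [[2, 3, 5, 7], [4]].
Insert 6: 6 bumps 7 from row 1; 7 appends to row 2. P = [[2, 3, 5, 6], [4, 7]].
Insert 1: 1 bumps 2 from row 1; 2 bumps 4 from row 2; 4 starts row 3. P = [[1, 3, 5, 6], [2, 7], [4]].

So P = [[1, 3, 5, 6], [2, 7], [4]], Q = [[1, 2, 4, 5], [3, 6], [7]].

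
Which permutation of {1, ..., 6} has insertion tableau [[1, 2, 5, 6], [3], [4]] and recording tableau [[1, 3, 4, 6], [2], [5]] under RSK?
4 1 3 5 2 6

Reverse the RSK construction: for i from n down to 1, find the cell of Q containing i, remove the entry at that cell from P, and reverse-bump it up through P; the value ejected from row 1 is w(i).

Step i=6: Q has 6 at row 1, column 4; remove that cell from P, ejecting 6. So w(6) = 6. P is now [[1, 2, 5], [3], [4]].
Step i=5: Q has 5 at row 3, column 1; remove 4 from row 3 of P and reverse-bump: 4 enters row 2 and ejects 3; 3 enters row 1 and ejects 2. So w(5) = 2. P is now [[1, 3, 5], [4]].
Step i=4: Q has 4 at row 1, column 3; remove that cell from P, ejecting 5. So w(4) = 5. P is now [[1, 3], [4]].
Step i=3: Q has 3 at row 1, column 2; remove that cell from P, ejecting 3. So w(3) = 3. P is now [[1], [4]].
Step i=2: Q has 2 at row 2, column 1; remove 4 from row 2 of P and reverse-bump: 4 enters row 1 and ejects 1. So w(2) = 1. P is now [[4]].
Step i=1: Q has 1 at row 1, column 1; remove that cell from P, ejecting 4. So w(1) = 4. P is now [].

So w = 4 1 3 5 2 6.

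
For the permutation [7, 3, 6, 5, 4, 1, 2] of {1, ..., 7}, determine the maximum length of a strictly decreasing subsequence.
5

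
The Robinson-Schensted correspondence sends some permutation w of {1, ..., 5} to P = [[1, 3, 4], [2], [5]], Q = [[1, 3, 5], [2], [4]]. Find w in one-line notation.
Reverse the RSK construction: for i from n down to 1, find the cell of Q containing i, remove the entry at that cell from P, and reverse-bump it up through P; the value ejected from row 1 is w(i).

Step i=5: Q has 5 at row 1, column 3; remove that cell from P, ejecting 4. So w(5) = 4. P is now [[1, 3], [2], [5]].
Step i=4: Q has 4 at row 3, column 1; remove 5 from row 3 of P and reverse-bump: 5 enters row 2 and ejects 2; 2 enters row 1 and ejects 1. So w(4) = 1. P is now [[2, 3], [5]].
Step i=3: Q has 3 at row 1, column 2; remove that cell from P, ejecting 3. So w(3) = 3. P is now [[2], [5]].
Step i=2: Q has 2 at row 2, column 1; remove 5 from row 2 of P and reverse-bump: 5 enters row 1 and ejects 2. So w(2) = 2. P is now [[5]].
Step i=1: Q has 1 at row 1, column 1; remove that cell from P, ejecting 5. So w(1) = 5. P is now [].

So w = 5 2 3 1 4.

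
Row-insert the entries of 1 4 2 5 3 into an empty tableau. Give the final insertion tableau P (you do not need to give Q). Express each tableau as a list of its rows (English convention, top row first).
After inserting 1: P = [[1]].
After inserting 4: P = [[1, 4]].
After inserting 2: P = [[1, 2], [4]].
After inserting 5: P = [[1, 2, 5], [4]].
After inserting 3: P = [[1, 2, 3], [4, 5]].

So P = [[1, 2, 3], [4, 5]].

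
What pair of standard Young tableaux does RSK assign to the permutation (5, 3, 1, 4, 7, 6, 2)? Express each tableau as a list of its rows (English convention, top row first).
P = [[1, 2, 6], [3, 4], [5, 7]], Q = [[1, 4, 5], [2, 6], [3, 7]]

Insert each entry of the permutation into P by Schensted row insertion, recording in Q the position of each new cell.

Insert 5: appended to row 1. P = [[5]], Q = [[1]].
Insert 3: 3 bumps 5 from row 1; 5 starts row 2. P = [[3], [5]], Q = [[1], [2]].
Insert 1: 1 bumps 3 from row 1; 3 bumps 5 from row 2; 5 starts row 3. P = [[1], [3], [5]], Q = [[1], [2], [3]].
Insert 4: appended to row 1. P = [[1, 4], [3], [5]], Q = [[1, 4], [2], [3]].
Insert 7: appended to row 1. P = [[1, 4, 7], [3], [5]], Q = [[1, 4, 5], [2], [3]].
Insert 6: 6 bumps 7 from row 1; 7 appends to row 2. P = [[1, 4, 6], [3, 7], [5]], Q = [[1, 4, 5], [2, 6], [3]].
Insert 2: 2 bumps 4 from row 1; 4 bumps 7 from row 2; 7 appends to row 3. P = [[1, 2, 6], [3, 4], [5, 7]], Q = [[1, 4, 5], [2, 6], [3, 7]].

So P = [[1, 2, 6], [3, 4], [5, 7]], Q = [[1, 4, 5], [2, 6], [3, 7]].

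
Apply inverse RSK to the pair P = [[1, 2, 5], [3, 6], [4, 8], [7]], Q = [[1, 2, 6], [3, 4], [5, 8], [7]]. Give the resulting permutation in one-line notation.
7 8 1 4 3 6 2 5

Reverse RSK: for i = n, n-1, ..., 1, locate i in Q, remove the corresponding corner cell from P, and reverse-bump its entry up through P; the value ejected from row 1 is w(i).

So w = 7 8 1 4 3 6 2 5.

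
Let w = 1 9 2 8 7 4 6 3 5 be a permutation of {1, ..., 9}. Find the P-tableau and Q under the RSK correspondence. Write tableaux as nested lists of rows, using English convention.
P = [[1, 2, 3, 5], [4, 6], [7], [8], [9]], Q = [[1, 2, 4, 7], [3, 9], [5], [6], [8]]

Insert each entry of the permutation into P by Schensted row insertion, recording in Q the position of each new cell.

Insert 1: appended to row 1. P = [[1]].
Insert 9: appended to row 1. P = [[1, 9]].
Insert 2: 2 bumps 9 from row 1; 9 starts row 2. P = [[1, 2], [9]].
Insert 8: appended to row 1. P = [[1, 2, 8], [9]].
Insert 7: 7 bumps 8 from row 1; 8 bumps 9 from row 2; 9 starts row 3. P = [[1, 2, 7], [8], [9]].
Insert 4: 4 bumps 7 from row 1; 7 bumps 8 from row 2; 8 bumps 9 from row 3; 9 starts row 4. P = [[1, 2, 4], [7], [8], [9]].
Insert 6: appended to row 1. P = [[1, 2, 4, 6], [7], [8], [9]].
Insert 3: 3 bumps 4 from row 1; 4 bumps 7 from row 2; 7 bumps 8 from row 3; 8 bumps 9 from row 4; 9 starts row 5. P = [[1, 2, 3, 6], [4], [7], [8], [9]].
Insert 5: 5 bumps 6 from row 1; 6 appends to row 2. P = [[1, 2, 3, 5], [4, 6], [7], [8], [9]].

So P = [[1, 2, 3, 5], [4, 6], [7], [8], [9]], Q = [[1, 2, 4, 7], [3, 9], [5], [6], [8]].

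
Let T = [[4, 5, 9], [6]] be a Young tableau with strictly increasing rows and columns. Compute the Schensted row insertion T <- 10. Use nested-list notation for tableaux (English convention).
10 is larger than every entry of row 1, so it is appended to row 1. The new tableau is [[4, 5, 9, 10], [6]].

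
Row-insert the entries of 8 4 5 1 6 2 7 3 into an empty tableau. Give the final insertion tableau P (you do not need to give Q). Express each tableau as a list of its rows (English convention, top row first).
P = [[1, 2, 3, 7], [4, 5, 6], [8]]

Insert 8: appended to row 1. P = [[8]].
Insert 4: 4 bumps 8 from row 1; 8 starts row 2. P = [[4], [8]].
Insert 5: appended to row 1. P = [[4, 5], [8]].
Insert 1: 1 bumps 4 from row 1; 4 bumps 8 from row 2; 8 starts row 3. P = [[1, 5], [4], [8]].
Insert 6: appended to row 1. P = [[1, 5, 6], [4], [8]].
Insert 2: 2 bumps 5 from row 1; 5 appends to row 2. P = [[1, 2, 6], [4, 5], [8]].
Insert 7: appended to row 1. P = [[1, 2, 6, 7], [4, 5], [8]].
Insert 3: 3 bumps 6 from row 1; 6 appends to row 2. P = [[1, 2, 3, 7], [4, 5, 6], [8]].

So P = [[1, 2, 3, 7], [4, 5, 6], [8]].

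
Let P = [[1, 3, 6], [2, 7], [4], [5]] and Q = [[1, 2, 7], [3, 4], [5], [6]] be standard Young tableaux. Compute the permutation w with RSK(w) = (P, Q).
Reverse the RSK construction: for i from n down to 1, find the cell of Q containing i, remove the entry at that cell from P, and reverse-bump it up through P; the value ejected from row 1 is w(i).

Step i=7: Q has 7 at row 1, column 3; remove that cell from P, ejecting 6. So w(7) = 6. P is now [[1, 3], [2, 7], [4], [5]].
Step i=6: Q has 6 at row 4, column 1; remove 5 from row 4 of P and reverse-bump: 5 enters row 3 and ejects 4; 4 enters row 2 and ejects 2; 2 enters row 1 and ejects 1. So w(6) = 1. P is now [[2, 3], [4, 7], [5]].
Step i=5: Q has 5 at row 3, column 1; remove 5 from row 3 of P and reverse-bump: 5 enters row 2 and ejects 4; 4 enters row 1 and ejects 3. So w(5) = 3. P is now [[2, 4], [5, 7]].
Step i=4: Q has 4 at row 2, column 2; remove 7 from row 2 of P and reverse-bump: 7 enters row 1 and ejects 4. So w(4) = 4. P is now [[2, 7], [5]].
Step i=3: Q has 3 at row 2, column 1; remove 5 from row 2 of P and reverse-bump: 5 enters row 1 and ejects 2. So w(3) = 2. P is now [[5, 7]].
Step i=2: Q has 2 at row 1, column 2; remove that cell from P, ejecting 7. So w(2) = 7. P is now [[5]].
Step i=1: Q has 1 at row 1, column 1; remove that cell from P, ejecting 5. So w(1) = 5. P is now [].

So w = 5 7 2 4 3 1 6.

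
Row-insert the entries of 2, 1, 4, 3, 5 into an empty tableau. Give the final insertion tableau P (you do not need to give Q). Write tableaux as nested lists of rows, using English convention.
P = [[1, 3, 5], [2, 4]]

After inserting 2: P = [[2]].
After inserting 1: P = [[1], [2]].
After inserting 4: P = [[1, 4], [2]].
After inserting 3: P = [[1, 3], [2, 4]].
After inserting 5: P = [[1, 3, 5], [2, 4]].

So P = [[1, 3, 5], [2, 4]].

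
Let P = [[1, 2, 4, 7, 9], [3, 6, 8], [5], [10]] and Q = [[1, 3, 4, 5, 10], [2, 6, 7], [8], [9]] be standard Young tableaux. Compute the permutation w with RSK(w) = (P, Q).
5 1 3 6 10 4 8 7 2 9

Reverse RSK: for i = n, n-1, ..., 1, locate i in Q, remove the corresponding corner cell from P, and reverse-bump its entry up through P; the value ejected from row 1 is w(i).

So w = 5 1 3 6 10 4 8 7 2 9.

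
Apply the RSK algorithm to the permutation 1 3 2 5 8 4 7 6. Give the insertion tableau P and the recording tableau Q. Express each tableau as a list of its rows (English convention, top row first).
P = [[1, 2, 4, 6], [3, 5, 7], [8]], Q = [[1, 2, 4, 5], [3, 6, 7], [8]]

Insert each entry of the permutation into P by Schensted row insertion, recording in Q the position of each new cell.

Insert 1: appended to row 1. P = [[1]].
Insert 3: appended to row 1. P = [[1, 3]].
Insert 2: 2 bumps 3 from row 1; 3 starts row 2. P = [[1, 2], [3]].
Insert 5: appended to row 1. P = [[1, 2, 5], [3]].
Insert 8: appended to row 1. P = [[1, 2, 5, 8], [3]].
Insert 4: 4 bumps 5 from row 1; 5 appends to row 2. P = [[1, 2, 4, 8], [3, 5]].
Insert 7: 7 bumps 8 from row 1; 8 appends to row 2. P = [[1, 2, 4, 7], [3, 5, 8]].
Insert 6: 6 bumps 7 from row 1; 7 bumps 8 from row 2; 8 starts row 3. P = [[1, 2, 4, 6], [3, 5, 7], [8]].

So P = [[1, 2, 4, 6], [3, 5, 7], [8]], Q = [[1, 2, 4, 5], [3, 6, 7], [8]].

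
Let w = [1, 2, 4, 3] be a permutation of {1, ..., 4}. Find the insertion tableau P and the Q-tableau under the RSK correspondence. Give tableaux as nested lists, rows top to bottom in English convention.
Insert each entry of the permutation into P by Schensted row insertion, recording in Q the position of each new cell.

Insert 1: appended to row 1. P = [[1]], Q = [[1]].
Insert 2: appended to row 1. P = [[1, 2]], Q = [[1, 2]].
Insert 4: appended to row 1. P = [[1, 2, 4]], Q = [[1, 2, 3]].
Insert 3: 3 bumps 4 from row 1; 4 starts row 2. P = [[1, 2, 3], [4]], Q = [[1, 2, 3], [4]].

So P = [[1, 2, 3], [4]], Q = [[1, 2, 3], [4]].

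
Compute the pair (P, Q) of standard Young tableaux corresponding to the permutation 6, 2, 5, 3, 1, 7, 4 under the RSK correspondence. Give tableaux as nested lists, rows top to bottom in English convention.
Insert each entry of the permutation into P by Schensted row insertion, recording in Q the position of each new cell.

Insert 6: appended to row 1. P = [[6]].
Insert 2: 2 bumps 6 from row 1; 6 starts row 2. P = [[2], [6]].
Insert 5: appended to row 1. P = [[2, 5], [6]].
Insert 3: 3 bumps 5 from row 1; 5 bumps 6 from row 2; 6 starts row 3. P = [[2, 3], [5], [6]].
Insert 1: 1 bumps 2 from row 1; 2 bumps 5 from row 2; 5 bumps 6 from row 3; 6 starts row 4. P = [[1, 3], [2], [5], [6]].
Insert 7: appended to row 1. P = [[1, 3, 7], [2], [5], [6]].
Insert 4: 4 bumps 7 from row 1; 7 appends to row 2. P = [[1, 3, 4], [2, 7], [5], [6]].

So P = [[1, 3, 4], [2, 7], [5], [6]], Q = [[1, 3, 6], [2, 7], [4], [5]].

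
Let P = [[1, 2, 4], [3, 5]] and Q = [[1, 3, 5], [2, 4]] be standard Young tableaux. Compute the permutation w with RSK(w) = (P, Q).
3 1 5 2 4

Reverse the RSK construction: for i from n down to 1, find the cell of Q containing i, remove the entry at that cell from P, and reverse-bump it up through P; the value ejected from row 1 is w(i).

Step i=5: Q has 5 at row 1, column 3; remove that cell from P, ejecting 4. So w(5) = 4. P is now [[1, 2], [3, 5]].
Step i=4: Q has 4 at row 2, column 2; remove 5 from row 2 of P and reverse-bump: 5 enters row 1 and ejects 2. So w(4) = 2. P is now [[1, 5], [3]].
Step i=3: Q has 3 at row 1, column 2; remove that cell from P, ejecting 5. So w(3) = 5. P is now [[1], [3]].
Step i=2: Q has 2 at row 2, column 1; remove 3 from row 2 of P and reverse-bump: 3 enters row 1 and ejects 1. So w(2) = 1. P is now [[3]].
Step i=1: Q has 1 at row 1, column 1; remove that cell from P, ejecting 3. So w(1) = 3. P is now [].

So w = 3 1 5 2 4.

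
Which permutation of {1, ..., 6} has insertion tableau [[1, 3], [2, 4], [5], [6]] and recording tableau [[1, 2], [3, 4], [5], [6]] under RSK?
2 6 1 5 4 3

Reverse the RSK construction: for i from n down to 1, find the cell of Q containing i, remove the entry at that cell from P, and reverse-bump it up through P; the value ejected from row 1 is w(i).

Step i=6: Q has 6 at row 4, column 1; remove 6 from row 4 of P and reverse-bump: 6 enters row 3 and ejects 5; 5 enters row 2 and ejects 4; 4 enters row 1 and ejects 3. So w(6) = 3. P is now [[1, 4], [2, 5], [6]].
Step i=5: Q has 5 at row 3, column 1; remove 6 from row 3 of P and reverse-bump: 6 enters row 2 and ejects 5; 5 enters row 1 and ejects 4. So w(5) = 4. P is now [[1, 5], [2, 6]].
Step i=4: Q has 4 at row 2, column 2; remove 6 from row 2 of P and reverse-bump: 6 enters row 1 and ejects 5. So w(4) = 5. P is now [[1, 6], [2]].
Step i=3: Q has 3 at row 2, column 1; remove 2 from row 2 of P and reverse-bump: 2 enters row 1 and ejects 1. So w(3) = 1. P is now [[2, 6]].
Step i=2: Q has 2 at row 1, column 2; remove that cell from P, ejecting 6. So w(2) = 6. P is now [[2]].
Step i=1: Q has 1 at row 1, column 1; remove that cell from P, ejecting 2. So w(1) = 2. P is now [].

So w = 2 6 1 5 4 3.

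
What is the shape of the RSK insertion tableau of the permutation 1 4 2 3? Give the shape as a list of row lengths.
Row-insert each entry into an empty tableau.

After inserting 1: P = [[1]].
After inserting 4: P = [[1, 4]].
After inserting 2: P = [[1, 2], [4]].
After inserting 3: P = [[1, 2, 3], [4]].

The final insertion tableau P = [[1, 2, 3], [4]] has shape [3, 1].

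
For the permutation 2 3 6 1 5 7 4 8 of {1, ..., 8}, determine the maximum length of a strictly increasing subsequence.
5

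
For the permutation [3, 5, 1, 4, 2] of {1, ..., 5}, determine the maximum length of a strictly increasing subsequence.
2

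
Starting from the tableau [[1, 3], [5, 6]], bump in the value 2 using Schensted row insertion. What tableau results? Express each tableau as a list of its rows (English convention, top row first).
[[1, 2], [3, 6], [5]]

In row 1, 2 replaces 3 (the leftmost entry greater than 2); 3 is bumped to row 2. In row 2, 3 replaces 5 (the leftmost entry greater than 3); 5 is bumped to row 3. 5 starts a new row 3. The new tableau is [[1, 2], [3, 6], [5]].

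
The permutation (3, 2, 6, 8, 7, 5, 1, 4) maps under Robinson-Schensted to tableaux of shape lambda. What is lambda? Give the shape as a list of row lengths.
[3, 2, 2, 1]

Row-insert each entry into an empty tableau.

After inserting 3: P = [[3]].
After inserting 2: P = [[2], [3]].
After inserting 6: P = [[2, 6], [3]].
After inserting 8: P = [[2, 6, 8], [3]].
After inserting 7: P = [[2, 6, 7], [3, 8]].
After inserting 5: P = [[2, 5, 7], [3, 6], [8]].
After inserting 1: P = [[1, 5, 7], [2, 6], [3], [8]].
After inserting 4: P = [[1, 4, 7], [2, 5], [3, 6], [8]].

The final insertion tableau P = [[1, 4, 7], [2, 5], [3, 6], [8]] has shape [3, 2, 2, 1].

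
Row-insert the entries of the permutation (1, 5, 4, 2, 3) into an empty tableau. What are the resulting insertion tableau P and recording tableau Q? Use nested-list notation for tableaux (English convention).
P = [[1, 2, 3], [4], [5]], Q = [[1, 2, 5], [3], [4]]

Insert each entry of the permutation into P by Schensted row insertion, recording in Q the position of each new cell.

Insert 1: appended to row 1. P = [[1]], Q = [[1]].
Insert 5: appended to row 1. P = [[1, 5]], Q = [[1, 2]].
Insert 4: 4 bumps 5 from row 1; 5 starts row 2. P = [[1, 4], [5]], Q = [[1, 2], [3]].
Insert 2: 2 bumps 4 from row 1; 4 bumps 5 from row 2; 5 starts row 3. P = [[1, 2], [4], [5]], Q = [[1, 2], [3], [4]].
Insert 3: appended to row 1. P = [[1, 2, 3], [4], [5]], Q = [[1, 2, 5], [3], [4]].

So P = [[1, 2, 3], [4], [5]], Q = [[1, 2, 5], [3], [4]].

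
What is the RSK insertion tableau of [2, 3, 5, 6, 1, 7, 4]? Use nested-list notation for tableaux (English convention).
After inserting 2: P = [[2]].
After inserting 3: P = [[2, 3]].
After inserting 5: P = [[2, 3, 5]].
After inserting 6: P = [[2, 3, 5, 6]].
After inserting 1: P = [[1, 3, 5, 6], [2]].
After inserting 7: P = [[1, 3, 5, 6, 7], [2]].
After inserting 4: P = [[1, 3, 4, 6, 7], [2, 5]].

So P = [[1, 3, 4, 6, 7], [2, 5]].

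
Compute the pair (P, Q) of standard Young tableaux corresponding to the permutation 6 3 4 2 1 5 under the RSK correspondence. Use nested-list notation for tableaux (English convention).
Insert each entry of the permutation into P by Schensted row insertion, recording in Q the position of each new cell.

After inserting 6: P = [[6]].
After inserting 3: P = [[3], [6]].
After inserting 4: P = [[3, 4], [6]].
After inserting 2: P = [[2, 4], [3], [6]].
After inserting 1: P = [[1, 4], [2], [3], [6]].
After inserting 5: P = [[1, 4, 5], [2], [3], [6]].

So P = [[1, 4, 5], [2], [3], [6]], Q = [[1, 3, 6], [2], [4], [5]].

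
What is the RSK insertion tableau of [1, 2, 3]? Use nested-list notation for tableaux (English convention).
After inserting 1: P = [[1]].
After inserting 2: P = [[1, 2]].
After inserting 3: P = [[1, 2, 3]].

So P = [[1, 2, 3]].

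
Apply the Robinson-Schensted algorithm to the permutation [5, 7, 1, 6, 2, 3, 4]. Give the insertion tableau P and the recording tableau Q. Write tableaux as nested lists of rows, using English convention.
P = [[1, 2, 3, 4], [5, 6], [7]], Q = [[1, 2, 6, 7], [3, 4], [5]]

Insert each entry of the permutation into P by Schensted row insertion, recording in Q the position of each new cell.

Insert 5: appended to row 1. P = [[5]].
Insert 7: appended to row 1. P = [[5, 7]].
Insert 1: 1 bumps 5 from row 1; 5 starts row 2. P = [[1, 7], [5]].
Insert 6: 6 bumps 7 from row 1; 7 appends to row 2. P = [[1, 6], [5, 7]].
Insert 2: 2 bumps 6 from row 1; 6 bumps 7 from row 2; 7 starts row 3. P = [[1, 2], [5, 6], [7]].
Insert 3: appended to row 1. P = [[1, 2, 3], [5, 6], [7]].
Insert 4: appended to row 1. P = [[1, 2, 3, 4], [5, 6], [7]].

So P = [[1, 2, 3, 4], [5, 6], [7]], Q = [[1, 2, 6, 7], [3, 4], [5]].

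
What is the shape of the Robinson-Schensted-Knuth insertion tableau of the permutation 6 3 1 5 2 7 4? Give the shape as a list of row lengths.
[3, 3, 1]

RSK row insertion gives P = [[1, 2, 4], [3, 5, 7], [6]], which has shape [3, 3, 1].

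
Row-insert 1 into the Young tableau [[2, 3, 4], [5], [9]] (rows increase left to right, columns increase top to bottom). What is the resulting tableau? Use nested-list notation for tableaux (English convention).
[[1, 3, 4], [2], [5], [9]]

In row 1, 1 replaces 2 (the leftmost entry greater than 1); 2 is bumped to row 2. In row 2, 2 replaces 5 (the leftmost entry greater than 2); 5 is bumped to row 3. In row 3, 5 replaces 9 (the leftmost entry greater than 5); 9 is bumped to row 4. 9 starts a new row 4. The new tableau is [[1, 3, 4], [2], [5], [9]].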